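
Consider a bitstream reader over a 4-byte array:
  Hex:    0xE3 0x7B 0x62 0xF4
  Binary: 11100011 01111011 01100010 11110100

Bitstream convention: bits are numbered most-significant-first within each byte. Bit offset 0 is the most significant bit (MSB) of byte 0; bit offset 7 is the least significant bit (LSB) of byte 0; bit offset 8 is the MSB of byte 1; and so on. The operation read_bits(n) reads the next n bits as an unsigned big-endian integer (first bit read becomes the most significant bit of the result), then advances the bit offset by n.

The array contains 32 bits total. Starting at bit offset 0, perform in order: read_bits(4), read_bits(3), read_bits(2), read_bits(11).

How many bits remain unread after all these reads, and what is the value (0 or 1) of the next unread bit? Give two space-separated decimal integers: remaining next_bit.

Answer: 12 0

Derivation:
Read 1: bits[0:4] width=4 -> value=14 (bin 1110); offset now 4 = byte 0 bit 4; 28 bits remain
Read 2: bits[4:7] width=3 -> value=1 (bin 001); offset now 7 = byte 0 bit 7; 25 bits remain
Read 3: bits[7:9] width=2 -> value=2 (bin 10); offset now 9 = byte 1 bit 1; 23 bits remain
Read 4: bits[9:20] width=11 -> value=1974 (bin 11110110110); offset now 20 = byte 2 bit 4; 12 bits remain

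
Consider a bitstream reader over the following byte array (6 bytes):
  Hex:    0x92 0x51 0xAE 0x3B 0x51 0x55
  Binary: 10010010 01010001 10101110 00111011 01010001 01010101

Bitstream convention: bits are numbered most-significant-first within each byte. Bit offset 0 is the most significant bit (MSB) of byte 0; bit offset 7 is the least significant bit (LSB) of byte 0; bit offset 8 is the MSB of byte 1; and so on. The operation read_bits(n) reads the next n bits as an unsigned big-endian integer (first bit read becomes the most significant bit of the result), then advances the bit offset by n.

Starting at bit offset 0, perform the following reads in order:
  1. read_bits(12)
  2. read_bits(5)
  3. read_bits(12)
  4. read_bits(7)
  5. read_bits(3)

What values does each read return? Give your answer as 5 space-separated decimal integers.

Answer: 2341 3 1479 53 0

Derivation:
Read 1: bits[0:12] width=12 -> value=2341 (bin 100100100101); offset now 12 = byte 1 bit 4; 36 bits remain
Read 2: bits[12:17] width=5 -> value=3 (bin 00011); offset now 17 = byte 2 bit 1; 31 bits remain
Read 3: bits[17:29] width=12 -> value=1479 (bin 010111000111); offset now 29 = byte 3 bit 5; 19 bits remain
Read 4: bits[29:36] width=7 -> value=53 (bin 0110101); offset now 36 = byte 4 bit 4; 12 bits remain
Read 5: bits[36:39] width=3 -> value=0 (bin 000); offset now 39 = byte 4 bit 7; 9 bits remain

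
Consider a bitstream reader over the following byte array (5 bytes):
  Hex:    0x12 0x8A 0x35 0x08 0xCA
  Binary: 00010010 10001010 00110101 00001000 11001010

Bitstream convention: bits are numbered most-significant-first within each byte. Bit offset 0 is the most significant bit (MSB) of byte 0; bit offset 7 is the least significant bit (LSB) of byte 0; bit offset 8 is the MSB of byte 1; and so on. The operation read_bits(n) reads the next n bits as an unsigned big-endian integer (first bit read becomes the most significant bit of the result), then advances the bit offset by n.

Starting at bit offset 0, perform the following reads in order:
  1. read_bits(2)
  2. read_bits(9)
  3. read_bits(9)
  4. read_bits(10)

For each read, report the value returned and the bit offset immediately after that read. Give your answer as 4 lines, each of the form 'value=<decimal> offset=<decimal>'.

Read 1: bits[0:2] width=2 -> value=0 (bin 00); offset now 2 = byte 0 bit 2; 38 bits remain
Read 2: bits[2:11] width=9 -> value=148 (bin 010010100); offset now 11 = byte 1 bit 3; 29 bits remain
Read 3: bits[11:20] width=9 -> value=163 (bin 010100011); offset now 20 = byte 2 bit 4; 20 bits remain
Read 4: bits[20:30] width=10 -> value=322 (bin 0101000010); offset now 30 = byte 3 bit 6; 10 bits remain

Answer: value=0 offset=2
value=148 offset=11
value=163 offset=20
value=322 offset=30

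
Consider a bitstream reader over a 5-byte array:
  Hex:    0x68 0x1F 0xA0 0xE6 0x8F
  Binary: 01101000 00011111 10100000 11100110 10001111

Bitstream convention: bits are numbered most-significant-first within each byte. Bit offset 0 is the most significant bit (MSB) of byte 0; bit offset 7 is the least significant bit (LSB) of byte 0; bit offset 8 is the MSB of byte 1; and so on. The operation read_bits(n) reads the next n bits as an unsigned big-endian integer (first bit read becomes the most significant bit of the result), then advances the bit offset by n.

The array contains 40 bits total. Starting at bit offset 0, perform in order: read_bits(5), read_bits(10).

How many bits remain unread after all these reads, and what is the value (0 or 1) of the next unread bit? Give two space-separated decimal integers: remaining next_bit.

Read 1: bits[0:5] width=5 -> value=13 (bin 01101); offset now 5 = byte 0 bit 5; 35 bits remain
Read 2: bits[5:15] width=10 -> value=15 (bin 0000001111); offset now 15 = byte 1 bit 7; 25 bits remain

Answer: 25 1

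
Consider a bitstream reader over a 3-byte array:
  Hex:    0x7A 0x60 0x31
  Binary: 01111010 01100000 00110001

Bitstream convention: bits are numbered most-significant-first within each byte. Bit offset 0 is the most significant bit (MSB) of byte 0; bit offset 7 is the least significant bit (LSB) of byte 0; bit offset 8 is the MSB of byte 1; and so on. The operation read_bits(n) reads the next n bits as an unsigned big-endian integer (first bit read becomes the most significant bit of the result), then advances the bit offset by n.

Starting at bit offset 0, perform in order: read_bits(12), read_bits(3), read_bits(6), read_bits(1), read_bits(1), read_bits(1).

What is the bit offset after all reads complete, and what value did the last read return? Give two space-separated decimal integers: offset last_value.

Answer: 24 1

Derivation:
Read 1: bits[0:12] width=12 -> value=1958 (bin 011110100110); offset now 12 = byte 1 bit 4; 12 bits remain
Read 2: bits[12:15] width=3 -> value=0 (bin 000); offset now 15 = byte 1 bit 7; 9 bits remain
Read 3: bits[15:21] width=6 -> value=6 (bin 000110); offset now 21 = byte 2 bit 5; 3 bits remain
Read 4: bits[21:22] width=1 -> value=0 (bin 0); offset now 22 = byte 2 bit 6; 2 bits remain
Read 5: bits[22:23] width=1 -> value=0 (bin 0); offset now 23 = byte 2 bit 7; 1 bits remain
Read 6: bits[23:24] width=1 -> value=1 (bin 1); offset now 24 = byte 3 bit 0; 0 bits remain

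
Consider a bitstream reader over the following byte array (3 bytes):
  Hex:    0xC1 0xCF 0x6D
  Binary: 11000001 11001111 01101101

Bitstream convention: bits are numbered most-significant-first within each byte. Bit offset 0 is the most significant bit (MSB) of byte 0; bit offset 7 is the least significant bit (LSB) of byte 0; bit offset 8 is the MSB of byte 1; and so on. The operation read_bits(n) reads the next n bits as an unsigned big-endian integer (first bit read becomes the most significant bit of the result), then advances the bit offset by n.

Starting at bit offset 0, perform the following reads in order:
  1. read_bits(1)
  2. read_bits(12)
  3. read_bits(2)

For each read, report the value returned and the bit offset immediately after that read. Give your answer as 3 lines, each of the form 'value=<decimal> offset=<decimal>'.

Read 1: bits[0:1] width=1 -> value=1 (bin 1); offset now 1 = byte 0 bit 1; 23 bits remain
Read 2: bits[1:13] width=12 -> value=2105 (bin 100000111001); offset now 13 = byte 1 bit 5; 11 bits remain
Read 3: bits[13:15] width=2 -> value=3 (bin 11); offset now 15 = byte 1 bit 7; 9 bits remain

Answer: value=1 offset=1
value=2105 offset=13
value=3 offset=15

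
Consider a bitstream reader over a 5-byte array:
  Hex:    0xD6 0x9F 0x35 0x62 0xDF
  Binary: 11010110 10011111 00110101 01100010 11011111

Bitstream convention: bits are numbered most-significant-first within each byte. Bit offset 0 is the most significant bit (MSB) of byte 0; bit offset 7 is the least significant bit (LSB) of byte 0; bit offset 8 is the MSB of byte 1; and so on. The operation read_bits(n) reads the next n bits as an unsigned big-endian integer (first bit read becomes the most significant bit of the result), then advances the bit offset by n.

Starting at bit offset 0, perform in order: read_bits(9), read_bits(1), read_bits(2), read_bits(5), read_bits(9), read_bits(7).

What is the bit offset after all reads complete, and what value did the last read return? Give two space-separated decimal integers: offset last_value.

Read 1: bits[0:9] width=9 -> value=429 (bin 110101101); offset now 9 = byte 1 bit 1; 31 bits remain
Read 2: bits[9:10] width=1 -> value=0 (bin 0); offset now 10 = byte 1 bit 2; 30 bits remain
Read 3: bits[10:12] width=2 -> value=1 (bin 01); offset now 12 = byte 1 bit 4; 28 bits remain
Read 4: bits[12:17] width=5 -> value=30 (bin 11110); offset now 17 = byte 2 bit 1; 23 bits remain
Read 5: bits[17:26] width=9 -> value=213 (bin 011010101); offset now 26 = byte 3 bit 2; 14 bits remain
Read 6: bits[26:33] width=7 -> value=69 (bin 1000101); offset now 33 = byte 4 bit 1; 7 bits remain

Answer: 33 69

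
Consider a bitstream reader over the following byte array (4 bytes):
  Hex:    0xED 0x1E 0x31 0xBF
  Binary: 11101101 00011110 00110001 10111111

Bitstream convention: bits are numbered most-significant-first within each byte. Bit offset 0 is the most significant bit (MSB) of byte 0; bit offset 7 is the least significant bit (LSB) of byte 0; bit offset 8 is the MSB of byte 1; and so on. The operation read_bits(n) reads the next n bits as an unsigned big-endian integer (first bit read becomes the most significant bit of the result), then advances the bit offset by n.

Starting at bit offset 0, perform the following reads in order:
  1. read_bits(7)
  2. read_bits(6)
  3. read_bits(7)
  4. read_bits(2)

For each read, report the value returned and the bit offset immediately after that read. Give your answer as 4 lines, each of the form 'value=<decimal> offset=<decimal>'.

Read 1: bits[0:7] width=7 -> value=118 (bin 1110110); offset now 7 = byte 0 bit 7; 25 bits remain
Read 2: bits[7:13] width=6 -> value=35 (bin 100011); offset now 13 = byte 1 bit 5; 19 bits remain
Read 3: bits[13:20] width=7 -> value=99 (bin 1100011); offset now 20 = byte 2 bit 4; 12 bits remain
Read 4: bits[20:22] width=2 -> value=0 (bin 00); offset now 22 = byte 2 bit 6; 10 bits remain

Answer: value=118 offset=7
value=35 offset=13
value=99 offset=20
value=0 offset=22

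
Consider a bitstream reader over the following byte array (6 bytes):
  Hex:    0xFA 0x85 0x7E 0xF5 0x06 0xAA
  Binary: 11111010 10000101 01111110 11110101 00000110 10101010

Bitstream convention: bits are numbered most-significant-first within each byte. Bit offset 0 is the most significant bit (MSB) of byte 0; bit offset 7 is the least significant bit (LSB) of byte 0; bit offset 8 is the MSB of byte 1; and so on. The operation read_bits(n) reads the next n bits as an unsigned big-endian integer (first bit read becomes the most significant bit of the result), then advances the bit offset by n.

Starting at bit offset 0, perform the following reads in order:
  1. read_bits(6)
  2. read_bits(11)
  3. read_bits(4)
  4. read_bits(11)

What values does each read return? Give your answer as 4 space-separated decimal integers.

Read 1: bits[0:6] width=6 -> value=62 (bin 111110); offset now 6 = byte 0 bit 6; 42 bits remain
Read 2: bits[6:17] width=11 -> value=1290 (bin 10100001010); offset now 17 = byte 2 bit 1; 31 bits remain
Read 3: bits[17:21] width=4 -> value=15 (bin 1111); offset now 21 = byte 2 bit 5; 27 bits remain
Read 4: bits[21:32] width=11 -> value=1781 (bin 11011110101); offset now 32 = byte 4 bit 0; 16 bits remain

Answer: 62 1290 15 1781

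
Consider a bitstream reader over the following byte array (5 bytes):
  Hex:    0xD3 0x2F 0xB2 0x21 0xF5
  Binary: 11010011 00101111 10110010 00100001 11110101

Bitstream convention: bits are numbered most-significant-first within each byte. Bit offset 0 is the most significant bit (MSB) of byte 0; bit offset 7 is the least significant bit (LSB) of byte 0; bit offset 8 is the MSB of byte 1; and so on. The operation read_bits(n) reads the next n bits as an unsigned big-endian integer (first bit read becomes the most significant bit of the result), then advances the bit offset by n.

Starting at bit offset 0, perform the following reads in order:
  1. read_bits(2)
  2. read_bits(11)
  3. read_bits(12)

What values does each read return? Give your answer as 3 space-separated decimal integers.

Read 1: bits[0:2] width=2 -> value=3 (bin 11); offset now 2 = byte 0 bit 2; 38 bits remain
Read 2: bits[2:13] width=11 -> value=613 (bin 01001100101); offset now 13 = byte 1 bit 5; 27 bits remain
Read 3: bits[13:25] width=12 -> value=3940 (bin 111101100100); offset now 25 = byte 3 bit 1; 15 bits remain

Answer: 3 613 3940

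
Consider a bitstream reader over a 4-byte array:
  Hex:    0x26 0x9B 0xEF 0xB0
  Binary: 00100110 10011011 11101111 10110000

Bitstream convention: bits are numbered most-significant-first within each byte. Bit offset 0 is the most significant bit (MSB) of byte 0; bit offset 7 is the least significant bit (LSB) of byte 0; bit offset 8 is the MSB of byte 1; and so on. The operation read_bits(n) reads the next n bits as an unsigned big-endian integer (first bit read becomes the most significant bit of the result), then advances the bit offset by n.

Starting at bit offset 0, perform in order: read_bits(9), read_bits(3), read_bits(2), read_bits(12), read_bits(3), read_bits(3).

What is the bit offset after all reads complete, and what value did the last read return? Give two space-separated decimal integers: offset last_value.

Read 1: bits[0:9] width=9 -> value=77 (bin 001001101); offset now 9 = byte 1 bit 1; 23 bits remain
Read 2: bits[9:12] width=3 -> value=1 (bin 001); offset now 12 = byte 1 bit 4; 20 bits remain
Read 3: bits[12:14] width=2 -> value=2 (bin 10); offset now 14 = byte 1 bit 6; 18 bits remain
Read 4: bits[14:26] width=12 -> value=4030 (bin 111110111110); offset now 26 = byte 3 bit 2; 6 bits remain
Read 5: bits[26:29] width=3 -> value=6 (bin 110); offset now 29 = byte 3 bit 5; 3 bits remain
Read 6: bits[29:32] width=3 -> value=0 (bin 000); offset now 32 = byte 4 bit 0; 0 bits remain

Answer: 32 0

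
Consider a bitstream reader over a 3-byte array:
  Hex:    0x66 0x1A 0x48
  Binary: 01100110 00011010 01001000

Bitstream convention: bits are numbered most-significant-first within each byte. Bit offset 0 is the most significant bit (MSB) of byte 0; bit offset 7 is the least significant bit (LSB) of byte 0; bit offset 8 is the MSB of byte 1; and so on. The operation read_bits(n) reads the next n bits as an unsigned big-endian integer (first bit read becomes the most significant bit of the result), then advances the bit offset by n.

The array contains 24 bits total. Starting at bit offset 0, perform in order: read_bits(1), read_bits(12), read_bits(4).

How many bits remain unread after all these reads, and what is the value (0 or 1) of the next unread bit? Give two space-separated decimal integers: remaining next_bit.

Answer: 7 1

Derivation:
Read 1: bits[0:1] width=1 -> value=0 (bin 0); offset now 1 = byte 0 bit 1; 23 bits remain
Read 2: bits[1:13] width=12 -> value=3267 (bin 110011000011); offset now 13 = byte 1 bit 5; 11 bits remain
Read 3: bits[13:17] width=4 -> value=4 (bin 0100); offset now 17 = byte 2 bit 1; 7 bits remain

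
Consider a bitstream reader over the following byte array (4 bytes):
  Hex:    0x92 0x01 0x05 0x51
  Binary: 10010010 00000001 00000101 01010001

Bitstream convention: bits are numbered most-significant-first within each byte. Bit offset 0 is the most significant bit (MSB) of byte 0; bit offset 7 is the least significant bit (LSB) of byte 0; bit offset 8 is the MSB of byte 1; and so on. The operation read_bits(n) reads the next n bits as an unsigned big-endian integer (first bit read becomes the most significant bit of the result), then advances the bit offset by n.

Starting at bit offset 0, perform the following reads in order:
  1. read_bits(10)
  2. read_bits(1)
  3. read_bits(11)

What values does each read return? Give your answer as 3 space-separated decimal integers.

Answer: 584 0 65

Derivation:
Read 1: bits[0:10] width=10 -> value=584 (bin 1001001000); offset now 10 = byte 1 bit 2; 22 bits remain
Read 2: bits[10:11] width=1 -> value=0 (bin 0); offset now 11 = byte 1 bit 3; 21 bits remain
Read 3: bits[11:22] width=11 -> value=65 (bin 00001000001); offset now 22 = byte 2 bit 6; 10 bits remain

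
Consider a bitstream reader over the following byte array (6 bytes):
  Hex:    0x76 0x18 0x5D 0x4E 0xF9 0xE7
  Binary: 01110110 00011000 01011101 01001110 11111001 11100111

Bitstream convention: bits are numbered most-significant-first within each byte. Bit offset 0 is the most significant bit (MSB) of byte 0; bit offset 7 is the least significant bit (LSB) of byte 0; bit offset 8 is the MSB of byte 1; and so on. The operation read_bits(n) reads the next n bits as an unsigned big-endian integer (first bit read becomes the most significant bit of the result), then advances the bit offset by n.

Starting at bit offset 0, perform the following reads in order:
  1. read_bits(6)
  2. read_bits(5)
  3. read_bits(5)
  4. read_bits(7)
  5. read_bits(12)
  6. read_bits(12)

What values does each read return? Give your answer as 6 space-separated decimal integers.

Answer: 29 16 24 46 2679 3315

Derivation:
Read 1: bits[0:6] width=6 -> value=29 (bin 011101); offset now 6 = byte 0 bit 6; 42 bits remain
Read 2: bits[6:11] width=5 -> value=16 (bin 10000); offset now 11 = byte 1 bit 3; 37 bits remain
Read 3: bits[11:16] width=5 -> value=24 (bin 11000); offset now 16 = byte 2 bit 0; 32 bits remain
Read 4: bits[16:23] width=7 -> value=46 (bin 0101110); offset now 23 = byte 2 bit 7; 25 bits remain
Read 5: bits[23:35] width=12 -> value=2679 (bin 101001110111); offset now 35 = byte 4 bit 3; 13 bits remain
Read 6: bits[35:47] width=12 -> value=3315 (bin 110011110011); offset now 47 = byte 5 bit 7; 1 bits remain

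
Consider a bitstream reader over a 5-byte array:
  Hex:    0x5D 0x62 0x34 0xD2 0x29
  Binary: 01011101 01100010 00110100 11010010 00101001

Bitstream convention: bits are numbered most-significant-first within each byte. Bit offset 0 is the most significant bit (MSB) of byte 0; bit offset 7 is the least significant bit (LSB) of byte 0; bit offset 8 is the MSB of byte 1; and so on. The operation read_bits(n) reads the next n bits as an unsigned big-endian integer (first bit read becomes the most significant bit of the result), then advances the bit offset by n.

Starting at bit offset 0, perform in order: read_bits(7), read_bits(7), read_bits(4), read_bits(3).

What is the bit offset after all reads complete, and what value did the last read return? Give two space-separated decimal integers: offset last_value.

Read 1: bits[0:7] width=7 -> value=46 (bin 0101110); offset now 7 = byte 0 bit 7; 33 bits remain
Read 2: bits[7:14] width=7 -> value=88 (bin 1011000); offset now 14 = byte 1 bit 6; 26 bits remain
Read 3: bits[14:18] width=4 -> value=8 (bin 1000); offset now 18 = byte 2 bit 2; 22 bits remain
Read 4: bits[18:21] width=3 -> value=6 (bin 110); offset now 21 = byte 2 bit 5; 19 bits remain

Answer: 21 6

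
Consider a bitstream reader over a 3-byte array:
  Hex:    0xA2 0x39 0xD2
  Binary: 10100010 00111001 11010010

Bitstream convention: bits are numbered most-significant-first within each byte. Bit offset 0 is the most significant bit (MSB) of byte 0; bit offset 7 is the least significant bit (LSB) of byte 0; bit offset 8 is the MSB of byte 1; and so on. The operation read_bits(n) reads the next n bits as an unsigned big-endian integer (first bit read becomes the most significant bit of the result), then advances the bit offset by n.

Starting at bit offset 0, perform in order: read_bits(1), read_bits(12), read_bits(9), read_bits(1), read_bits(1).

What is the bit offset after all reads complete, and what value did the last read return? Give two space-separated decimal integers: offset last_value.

Read 1: bits[0:1] width=1 -> value=1 (bin 1); offset now 1 = byte 0 bit 1; 23 bits remain
Read 2: bits[1:13] width=12 -> value=1095 (bin 010001000111); offset now 13 = byte 1 bit 5; 11 bits remain
Read 3: bits[13:22] width=9 -> value=116 (bin 001110100); offset now 22 = byte 2 bit 6; 2 bits remain
Read 4: bits[22:23] width=1 -> value=1 (bin 1); offset now 23 = byte 2 bit 7; 1 bits remain
Read 5: bits[23:24] width=1 -> value=0 (bin 0); offset now 24 = byte 3 bit 0; 0 bits remain

Answer: 24 0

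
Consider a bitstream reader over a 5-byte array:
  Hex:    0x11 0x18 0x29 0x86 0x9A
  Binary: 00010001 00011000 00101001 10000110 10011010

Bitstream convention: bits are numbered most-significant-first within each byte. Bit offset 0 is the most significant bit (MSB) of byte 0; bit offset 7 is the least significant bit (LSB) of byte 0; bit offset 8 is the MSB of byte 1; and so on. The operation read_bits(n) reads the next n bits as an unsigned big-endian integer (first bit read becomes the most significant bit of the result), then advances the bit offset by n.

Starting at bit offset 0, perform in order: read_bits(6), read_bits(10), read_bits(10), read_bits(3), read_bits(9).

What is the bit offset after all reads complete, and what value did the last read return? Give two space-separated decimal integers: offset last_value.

Read 1: bits[0:6] width=6 -> value=4 (bin 000100); offset now 6 = byte 0 bit 6; 34 bits remain
Read 2: bits[6:16] width=10 -> value=280 (bin 0100011000); offset now 16 = byte 2 bit 0; 24 bits remain
Read 3: bits[16:26] width=10 -> value=166 (bin 0010100110); offset now 26 = byte 3 bit 2; 14 bits remain
Read 4: bits[26:29] width=3 -> value=0 (bin 000); offset now 29 = byte 3 bit 5; 11 bits remain
Read 5: bits[29:38] width=9 -> value=422 (bin 110100110); offset now 38 = byte 4 bit 6; 2 bits remain

Answer: 38 422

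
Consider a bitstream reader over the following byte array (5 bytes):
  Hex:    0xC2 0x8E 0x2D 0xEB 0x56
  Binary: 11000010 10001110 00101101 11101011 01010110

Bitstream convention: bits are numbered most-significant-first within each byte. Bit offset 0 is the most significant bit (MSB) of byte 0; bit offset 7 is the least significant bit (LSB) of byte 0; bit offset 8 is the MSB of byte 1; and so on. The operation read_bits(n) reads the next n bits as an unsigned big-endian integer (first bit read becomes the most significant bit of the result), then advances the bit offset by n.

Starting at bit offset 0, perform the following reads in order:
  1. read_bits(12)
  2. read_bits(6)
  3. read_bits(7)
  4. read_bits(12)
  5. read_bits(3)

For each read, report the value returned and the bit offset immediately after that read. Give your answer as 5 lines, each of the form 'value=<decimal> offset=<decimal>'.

Read 1: bits[0:12] width=12 -> value=3112 (bin 110000101000); offset now 12 = byte 1 bit 4; 28 bits remain
Read 2: bits[12:18] width=6 -> value=56 (bin 111000); offset now 18 = byte 2 bit 2; 22 bits remain
Read 3: bits[18:25] width=7 -> value=91 (bin 1011011); offset now 25 = byte 3 bit 1; 15 bits remain
Read 4: bits[25:37] width=12 -> value=3434 (bin 110101101010); offset now 37 = byte 4 bit 5; 3 bits remain
Read 5: bits[37:40] width=3 -> value=6 (bin 110); offset now 40 = byte 5 bit 0; 0 bits remain

Answer: value=3112 offset=12
value=56 offset=18
value=91 offset=25
value=3434 offset=37
value=6 offset=40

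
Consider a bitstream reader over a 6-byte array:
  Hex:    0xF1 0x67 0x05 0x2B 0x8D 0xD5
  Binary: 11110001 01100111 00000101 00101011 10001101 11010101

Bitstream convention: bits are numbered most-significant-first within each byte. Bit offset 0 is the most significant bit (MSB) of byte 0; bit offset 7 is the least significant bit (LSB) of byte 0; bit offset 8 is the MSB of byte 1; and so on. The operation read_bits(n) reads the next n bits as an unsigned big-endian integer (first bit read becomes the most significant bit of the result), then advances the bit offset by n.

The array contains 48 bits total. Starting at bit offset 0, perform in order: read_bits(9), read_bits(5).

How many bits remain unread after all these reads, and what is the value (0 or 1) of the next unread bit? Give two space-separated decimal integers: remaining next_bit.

Read 1: bits[0:9] width=9 -> value=482 (bin 111100010); offset now 9 = byte 1 bit 1; 39 bits remain
Read 2: bits[9:14] width=5 -> value=25 (bin 11001); offset now 14 = byte 1 bit 6; 34 bits remain

Answer: 34 1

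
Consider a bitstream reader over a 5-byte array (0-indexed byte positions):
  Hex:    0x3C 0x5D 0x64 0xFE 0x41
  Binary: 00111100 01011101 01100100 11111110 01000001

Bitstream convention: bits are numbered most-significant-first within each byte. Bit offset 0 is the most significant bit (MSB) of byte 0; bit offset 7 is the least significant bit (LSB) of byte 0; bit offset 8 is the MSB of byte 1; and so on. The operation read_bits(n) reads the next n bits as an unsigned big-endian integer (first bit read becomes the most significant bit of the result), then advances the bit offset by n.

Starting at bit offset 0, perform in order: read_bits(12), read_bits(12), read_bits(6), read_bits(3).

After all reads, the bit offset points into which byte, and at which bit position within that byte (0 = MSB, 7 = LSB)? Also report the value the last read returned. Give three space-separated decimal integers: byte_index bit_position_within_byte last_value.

Answer: 4 1 4

Derivation:
Read 1: bits[0:12] width=12 -> value=965 (bin 001111000101); offset now 12 = byte 1 bit 4; 28 bits remain
Read 2: bits[12:24] width=12 -> value=3428 (bin 110101100100); offset now 24 = byte 3 bit 0; 16 bits remain
Read 3: bits[24:30] width=6 -> value=63 (bin 111111); offset now 30 = byte 3 bit 6; 10 bits remain
Read 4: bits[30:33] width=3 -> value=4 (bin 100); offset now 33 = byte 4 bit 1; 7 bits remain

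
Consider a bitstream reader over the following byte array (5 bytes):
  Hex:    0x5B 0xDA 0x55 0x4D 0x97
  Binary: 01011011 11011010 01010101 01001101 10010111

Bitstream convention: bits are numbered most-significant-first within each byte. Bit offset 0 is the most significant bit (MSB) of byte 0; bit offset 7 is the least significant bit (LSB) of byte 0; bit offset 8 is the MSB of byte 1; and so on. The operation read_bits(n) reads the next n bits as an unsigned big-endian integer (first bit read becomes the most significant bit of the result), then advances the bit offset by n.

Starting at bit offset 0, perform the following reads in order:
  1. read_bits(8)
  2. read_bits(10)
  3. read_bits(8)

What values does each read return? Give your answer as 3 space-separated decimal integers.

Read 1: bits[0:8] width=8 -> value=91 (bin 01011011); offset now 8 = byte 1 bit 0; 32 bits remain
Read 2: bits[8:18] width=10 -> value=873 (bin 1101101001); offset now 18 = byte 2 bit 2; 22 bits remain
Read 3: bits[18:26] width=8 -> value=85 (bin 01010101); offset now 26 = byte 3 bit 2; 14 bits remain

Answer: 91 873 85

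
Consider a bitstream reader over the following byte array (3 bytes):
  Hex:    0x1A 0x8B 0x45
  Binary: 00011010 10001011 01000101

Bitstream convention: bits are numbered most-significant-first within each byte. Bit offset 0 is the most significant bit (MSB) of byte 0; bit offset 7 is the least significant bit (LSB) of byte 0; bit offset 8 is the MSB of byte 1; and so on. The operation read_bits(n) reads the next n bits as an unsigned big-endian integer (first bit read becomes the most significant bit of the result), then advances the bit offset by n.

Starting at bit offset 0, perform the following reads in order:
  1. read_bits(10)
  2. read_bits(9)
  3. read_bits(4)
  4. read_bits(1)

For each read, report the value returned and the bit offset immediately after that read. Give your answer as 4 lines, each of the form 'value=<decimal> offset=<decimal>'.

Answer: value=106 offset=10
value=90 offset=19
value=2 offset=23
value=1 offset=24

Derivation:
Read 1: bits[0:10] width=10 -> value=106 (bin 0001101010); offset now 10 = byte 1 bit 2; 14 bits remain
Read 2: bits[10:19] width=9 -> value=90 (bin 001011010); offset now 19 = byte 2 bit 3; 5 bits remain
Read 3: bits[19:23] width=4 -> value=2 (bin 0010); offset now 23 = byte 2 bit 7; 1 bits remain
Read 4: bits[23:24] width=1 -> value=1 (bin 1); offset now 24 = byte 3 bit 0; 0 bits remain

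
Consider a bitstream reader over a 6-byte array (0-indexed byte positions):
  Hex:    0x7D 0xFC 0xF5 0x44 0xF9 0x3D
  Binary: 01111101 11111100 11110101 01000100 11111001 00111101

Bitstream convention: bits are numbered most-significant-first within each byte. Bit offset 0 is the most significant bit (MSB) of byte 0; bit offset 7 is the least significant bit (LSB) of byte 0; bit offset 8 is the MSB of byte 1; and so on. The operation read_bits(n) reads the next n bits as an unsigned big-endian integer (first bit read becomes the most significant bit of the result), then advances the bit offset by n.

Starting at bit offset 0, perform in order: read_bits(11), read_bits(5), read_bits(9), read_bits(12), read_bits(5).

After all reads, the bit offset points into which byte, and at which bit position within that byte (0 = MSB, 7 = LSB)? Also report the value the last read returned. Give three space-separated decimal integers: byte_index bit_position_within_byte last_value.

Read 1: bits[0:11] width=11 -> value=1007 (bin 01111101111); offset now 11 = byte 1 bit 3; 37 bits remain
Read 2: bits[11:16] width=5 -> value=28 (bin 11100); offset now 16 = byte 2 bit 0; 32 bits remain
Read 3: bits[16:25] width=9 -> value=490 (bin 111101010); offset now 25 = byte 3 bit 1; 23 bits remain
Read 4: bits[25:37] width=12 -> value=2207 (bin 100010011111); offset now 37 = byte 4 bit 5; 11 bits remain
Read 5: bits[37:42] width=5 -> value=4 (bin 00100); offset now 42 = byte 5 bit 2; 6 bits remain

Answer: 5 2 4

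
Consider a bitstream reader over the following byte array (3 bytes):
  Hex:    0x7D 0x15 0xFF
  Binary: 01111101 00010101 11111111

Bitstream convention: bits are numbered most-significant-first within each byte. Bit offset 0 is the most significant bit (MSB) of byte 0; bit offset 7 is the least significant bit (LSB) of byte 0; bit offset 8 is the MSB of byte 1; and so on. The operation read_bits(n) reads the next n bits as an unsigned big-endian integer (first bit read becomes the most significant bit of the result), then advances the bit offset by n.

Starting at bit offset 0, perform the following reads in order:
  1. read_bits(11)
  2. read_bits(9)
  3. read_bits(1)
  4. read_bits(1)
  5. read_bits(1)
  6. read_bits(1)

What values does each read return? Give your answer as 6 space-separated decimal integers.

Read 1: bits[0:11] width=11 -> value=1000 (bin 01111101000); offset now 11 = byte 1 bit 3; 13 bits remain
Read 2: bits[11:20] width=9 -> value=351 (bin 101011111); offset now 20 = byte 2 bit 4; 4 bits remain
Read 3: bits[20:21] width=1 -> value=1 (bin 1); offset now 21 = byte 2 bit 5; 3 bits remain
Read 4: bits[21:22] width=1 -> value=1 (bin 1); offset now 22 = byte 2 bit 6; 2 bits remain
Read 5: bits[22:23] width=1 -> value=1 (bin 1); offset now 23 = byte 2 bit 7; 1 bits remain
Read 6: bits[23:24] width=1 -> value=1 (bin 1); offset now 24 = byte 3 bit 0; 0 bits remain

Answer: 1000 351 1 1 1 1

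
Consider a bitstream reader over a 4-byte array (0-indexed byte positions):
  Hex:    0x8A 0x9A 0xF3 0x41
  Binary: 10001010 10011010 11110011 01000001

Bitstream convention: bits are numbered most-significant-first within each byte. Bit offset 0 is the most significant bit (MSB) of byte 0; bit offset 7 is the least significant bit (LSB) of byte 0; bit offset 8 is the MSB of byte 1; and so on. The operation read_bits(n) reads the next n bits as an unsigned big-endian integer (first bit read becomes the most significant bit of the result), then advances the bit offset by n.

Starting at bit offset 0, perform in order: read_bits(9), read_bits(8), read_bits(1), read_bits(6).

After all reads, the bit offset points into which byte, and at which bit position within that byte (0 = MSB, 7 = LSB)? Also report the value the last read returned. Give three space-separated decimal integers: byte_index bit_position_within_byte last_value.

Answer: 3 0 51

Derivation:
Read 1: bits[0:9] width=9 -> value=277 (bin 100010101); offset now 9 = byte 1 bit 1; 23 bits remain
Read 2: bits[9:17] width=8 -> value=53 (bin 00110101); offset now 17 = byte 2 bit 1; 15 bits remain
Read 3: bits[17:18] width=1 -> value=1 (bin 1); offset now 18 = byte 2 bit 2; 14 bits remain
Read 4: bits[18:24] width=6 -> value=51 (bin 110011); offset now 24 = byte 3 bit 0; 8 bits remain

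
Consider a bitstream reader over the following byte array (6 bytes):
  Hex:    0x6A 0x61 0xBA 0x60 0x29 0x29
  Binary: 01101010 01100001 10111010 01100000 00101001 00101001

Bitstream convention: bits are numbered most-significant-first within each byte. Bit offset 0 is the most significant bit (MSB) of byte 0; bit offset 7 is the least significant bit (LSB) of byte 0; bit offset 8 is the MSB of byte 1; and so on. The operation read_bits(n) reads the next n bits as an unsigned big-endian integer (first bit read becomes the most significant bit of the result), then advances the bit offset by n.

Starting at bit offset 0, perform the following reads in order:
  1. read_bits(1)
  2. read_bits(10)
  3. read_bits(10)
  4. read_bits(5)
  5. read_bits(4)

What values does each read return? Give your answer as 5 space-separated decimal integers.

Read 1: bits[0:1] width=1 -> value=0 (bin 0); offset now 1 = byte 0 bit 1; 47 bits remain
Read 2: bits[1:11] width=10 -> value=851 (bin 1101010011); offset now 11 = byte 1 bit 3; 37 bits remain
Read 3: bits[11:21] width=10 -> value=55 (bin 0000110111); offset now 21 = byte 2 bit 5; 27 bits remain
Read 4: bits[21:26] width=5 -> value=9 (bin 01001); offset now 26 = byte 3 bit 2; 22 bits remain
Read 5: bits[26:30] width=4 -> value=8 (bin 1000); offset now 30 = byte 3 bit 6; 18 bits remain

Answer: 0 851 55 9 8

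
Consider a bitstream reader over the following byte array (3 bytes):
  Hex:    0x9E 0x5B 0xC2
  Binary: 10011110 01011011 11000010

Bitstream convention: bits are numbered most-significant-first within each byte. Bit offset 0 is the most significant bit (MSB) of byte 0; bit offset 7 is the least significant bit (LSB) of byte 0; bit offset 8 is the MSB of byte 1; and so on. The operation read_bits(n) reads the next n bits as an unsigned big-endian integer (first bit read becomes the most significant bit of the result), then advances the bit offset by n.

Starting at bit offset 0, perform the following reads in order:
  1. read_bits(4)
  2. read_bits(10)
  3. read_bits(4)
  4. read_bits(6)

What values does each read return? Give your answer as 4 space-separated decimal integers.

Read 1: bits[0:4] width=4 -> value=9 (bin 1001); offset now 4 = byte 0 bit 4; 20 bits remain
Read 2: bits[4:14] width=10 -> value=918 (bin 1110010110); offset now 14 = byte 1 bit 6; 10 bits remain
Read 3: bits[14:18] width=4 -> value=15 (bin 1111); offset now 18 = byte 2 bit 2; 6 bits remain
Read 4: bits[18:24] width=6 -> value=2 (bin 000010); offset now 24 = byte 3 bit 0; 0 bits remain

Answer: 9 918 15 2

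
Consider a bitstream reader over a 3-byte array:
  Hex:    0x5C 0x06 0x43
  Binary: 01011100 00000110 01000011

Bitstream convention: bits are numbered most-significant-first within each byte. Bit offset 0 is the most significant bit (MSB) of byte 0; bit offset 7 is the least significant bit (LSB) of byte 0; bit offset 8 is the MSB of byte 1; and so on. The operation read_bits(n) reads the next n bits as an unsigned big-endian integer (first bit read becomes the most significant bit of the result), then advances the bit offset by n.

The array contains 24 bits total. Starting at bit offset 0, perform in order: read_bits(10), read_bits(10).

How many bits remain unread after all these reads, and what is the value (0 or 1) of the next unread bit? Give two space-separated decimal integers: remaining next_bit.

Answer: 4 0

Derivation:
Read 1: bits[0:10] width=10 -> value=368 (bin 0101110000); offset now 10 = byte 1 bit 2; 14 bits remain
Read 2: bits[10:20] width=10 -> value=100 (bin 0001100100); offset now 20 = byte 2 bit 4; 4 bits remain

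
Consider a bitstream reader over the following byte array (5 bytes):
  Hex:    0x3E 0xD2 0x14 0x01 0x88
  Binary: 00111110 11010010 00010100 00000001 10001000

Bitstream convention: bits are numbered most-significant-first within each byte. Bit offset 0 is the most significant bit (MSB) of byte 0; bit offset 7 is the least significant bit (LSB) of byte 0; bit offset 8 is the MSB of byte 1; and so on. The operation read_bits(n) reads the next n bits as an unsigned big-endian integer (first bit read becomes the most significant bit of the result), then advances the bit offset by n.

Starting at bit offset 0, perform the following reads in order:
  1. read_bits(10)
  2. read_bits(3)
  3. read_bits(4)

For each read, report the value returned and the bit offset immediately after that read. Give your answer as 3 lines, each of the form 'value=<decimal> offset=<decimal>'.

Answer: value=251 offset=10
value=2 offset=13
value=4 offset=17

Derivation:
Read 1: bits[0:10] width=10 -> value=251 (bin 0011111011); offset now 10 = byte 1 bit 2; 30 bits remain
Read 2: bits[10:13] width=3 -> value=2 (bin 010); offset now 13 = byte 1 bit 5; 27 bits remain
Read 3: bits[13:17] width=4 -> value=4 (bin 0100); offset now 17 = byte 2 bit 1; 23 bits remain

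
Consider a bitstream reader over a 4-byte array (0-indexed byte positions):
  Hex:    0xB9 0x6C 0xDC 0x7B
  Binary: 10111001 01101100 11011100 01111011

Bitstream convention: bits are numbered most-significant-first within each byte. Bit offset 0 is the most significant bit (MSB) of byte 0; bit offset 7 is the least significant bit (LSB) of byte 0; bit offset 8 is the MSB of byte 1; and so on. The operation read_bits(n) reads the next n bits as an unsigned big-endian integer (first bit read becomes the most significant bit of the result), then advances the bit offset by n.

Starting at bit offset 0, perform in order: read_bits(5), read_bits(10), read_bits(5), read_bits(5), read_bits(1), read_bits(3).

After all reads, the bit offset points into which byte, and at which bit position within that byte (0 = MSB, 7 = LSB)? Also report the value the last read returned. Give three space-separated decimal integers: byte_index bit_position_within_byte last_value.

Read 1: bits[0:5] width=5 -> value=23 (bin 10111); offset now 5 = byte 0 bit 5; 27 bits remain
Read 2: bits[5:15] width=10 -> value=182 (bin 0010110110); offset now 15 = byte 1 bit 7; 17 bits remain
Read 3: bits[15:20] width=5 -> value=13 (bin 01101); offset now 20 = byte 2 bit 4; 12 bits remain
Read 4: bits[20:25] width=5 -> value=24 (bin 11000); offset now 25 = byte 3 bit 1; 7 bits remain
Read 5: bits[25:26] width=1 -> value=1 (bin 1); offset now 26 = byte 3 bit 2; 6 bits remain
Read 6: bits[26:29] width=3 -> value=7 (bin 111); offset now 29 = byte 3 bit 5; 3 bits remain

Answer: 3 5 7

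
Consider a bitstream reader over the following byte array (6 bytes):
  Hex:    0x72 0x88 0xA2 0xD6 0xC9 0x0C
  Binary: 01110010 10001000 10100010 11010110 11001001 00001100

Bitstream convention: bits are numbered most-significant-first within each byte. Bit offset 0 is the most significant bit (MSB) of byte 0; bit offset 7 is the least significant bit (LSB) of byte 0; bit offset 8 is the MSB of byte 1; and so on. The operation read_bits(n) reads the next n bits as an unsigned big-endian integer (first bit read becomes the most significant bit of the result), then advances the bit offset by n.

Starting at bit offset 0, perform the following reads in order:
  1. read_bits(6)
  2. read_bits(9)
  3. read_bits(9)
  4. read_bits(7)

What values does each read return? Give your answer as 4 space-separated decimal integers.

Read 1: bits[0:6] width=6 -> value=28 (bin 011100); offset now 6 = byte 0 bit 6; 42 bits remain
Read 2: bits[6:15] width=9 -> value=324 (bin 101000100); offset now 15 = byte 1 bit 7; 33 bits remain
Read 3: bits[15:24] width=9 -> value=162 (bin 010100010); offset now 24 = byte 3 bit 0; 24 bits remain
Read 4: bits[24:31] width=7 -> value=107 (bin 1101011); offset now 31 = byte 3 bit 7; 17 bits remain

Answer: 28 324 162 107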